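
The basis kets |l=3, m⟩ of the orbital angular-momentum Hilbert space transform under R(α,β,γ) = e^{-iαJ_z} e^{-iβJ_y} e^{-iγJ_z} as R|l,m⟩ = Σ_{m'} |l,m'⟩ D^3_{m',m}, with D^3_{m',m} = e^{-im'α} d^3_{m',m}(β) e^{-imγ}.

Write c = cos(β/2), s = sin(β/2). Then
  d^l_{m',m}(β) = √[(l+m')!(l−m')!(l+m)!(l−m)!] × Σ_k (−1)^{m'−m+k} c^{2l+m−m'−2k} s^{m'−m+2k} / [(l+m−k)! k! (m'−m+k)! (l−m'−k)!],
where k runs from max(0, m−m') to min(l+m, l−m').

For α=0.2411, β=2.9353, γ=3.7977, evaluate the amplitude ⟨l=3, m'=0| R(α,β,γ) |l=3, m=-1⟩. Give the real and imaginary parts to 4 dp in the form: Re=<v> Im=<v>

Re=0.2664 Im=0.2051

D^3_{0,-1}(0.2411,2.9353,3.7977) = e^{-i·0·0.2411}·d^3_{0,-1}(2.9353)·e^{-i·-1·3.7977}. Compute d first:
c=cos(2.9353/2)=0.102964, s=sin(2.9353/2)=0.994685; N=√[6·6·2·24]=41.569219
k: max(0,(-1)−(0))=0 … min(3+(-1),3−(0))=2
  k=0: (−1)^1·41.5692/(12)·0.1030^5·0.9947^1 = -0.000040
  k=1: (−1)^2·41.5692/(4)·0.1030^3·0.9947^3 = +0.011164
  k=2: (−1)^3·41.5692/(12)·0.1030^1·0.9947^5 = -0.347298
d^3_{0,-1}(2.9353) = -0.000040 +0.011164 -0.347298 = -0.336174
Phases: e^{-i·(0)·0.2411}=+1.000000+0.000000i, e^{-i·(-1)·3.7977}=-0.792373-0.610037i ⇒ D=+0.266375+0.205078i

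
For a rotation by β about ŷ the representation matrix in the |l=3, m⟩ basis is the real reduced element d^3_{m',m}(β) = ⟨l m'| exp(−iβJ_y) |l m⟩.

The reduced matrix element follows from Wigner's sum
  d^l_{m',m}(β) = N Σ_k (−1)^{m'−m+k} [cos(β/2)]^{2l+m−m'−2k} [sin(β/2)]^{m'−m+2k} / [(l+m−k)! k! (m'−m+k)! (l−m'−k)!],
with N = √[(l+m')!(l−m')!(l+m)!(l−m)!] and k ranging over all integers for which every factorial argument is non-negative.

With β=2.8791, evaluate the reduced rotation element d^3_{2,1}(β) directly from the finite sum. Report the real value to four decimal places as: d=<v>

d=0.0137

d^3_{2,1}(β=2.8791) via Wigner's sum:
c=cos(2.8791/2)=0.130870, s=sin(2.8791/2)=0.991400; N=√[120·1·24·2]=75.894664
k: max(0,(1)−(2))=0 … min(3+(1),3−(2))=1
  k=0: (−1)^1·75.8947/(24)·0.1309^5·0.9914^1 = -0.000120
  k=1: (−1)^2·75.8947/(12)·0.1309^3·0.9914^3 = +0.013813
d^3_{2,1}(2.8791) = -0.000120 +0.013813 = +0.013693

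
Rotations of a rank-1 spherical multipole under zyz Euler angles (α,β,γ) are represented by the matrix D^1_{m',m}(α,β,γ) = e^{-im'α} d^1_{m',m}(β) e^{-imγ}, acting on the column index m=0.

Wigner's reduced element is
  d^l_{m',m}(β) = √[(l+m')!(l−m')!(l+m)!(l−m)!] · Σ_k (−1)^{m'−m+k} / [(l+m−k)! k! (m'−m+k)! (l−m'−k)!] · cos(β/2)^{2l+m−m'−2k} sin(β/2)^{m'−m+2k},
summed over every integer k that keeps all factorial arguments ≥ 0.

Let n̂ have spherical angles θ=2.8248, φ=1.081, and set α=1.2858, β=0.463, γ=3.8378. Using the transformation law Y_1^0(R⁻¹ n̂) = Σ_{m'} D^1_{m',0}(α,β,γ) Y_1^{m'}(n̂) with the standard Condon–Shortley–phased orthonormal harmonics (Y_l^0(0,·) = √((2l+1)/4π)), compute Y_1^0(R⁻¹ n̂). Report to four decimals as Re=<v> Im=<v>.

Re=-0.3488 Im=0.0000

Need the full column D^1_{m',0} for m'=−1..1 at α=1.2858, β=0.463, γ=3.8378.
cos(β/2)=0.973323, sin(β/2)=0.229438
d^1_{-1,0}: single k=1 term ⇒ +0.315818;  D = +0.088794+0.303079i
d^1_{0,0}: k∈[0..1] ⇒ +0.947358 -0.052642 = +0.894717;  D = +0.894717+0.000000i
d^1_{1,0}: single k=0 term ⇒ -0.315818;  D = -0.088794+0.303079i
Y_1^{m'}(θ=2.8248,φ=1.081) and Σ D·Y over m':
  (+0.0888+0.3031i)·(+0.0506-0.0950i)  (+0.8947+0.0000i)·(-0.4643+0.0000i)  (-0.0888+0.3031i)·(-0.0506-0.0950i)
Y_1^0(R⁻¹ n̂) = -0.348846+0.000000i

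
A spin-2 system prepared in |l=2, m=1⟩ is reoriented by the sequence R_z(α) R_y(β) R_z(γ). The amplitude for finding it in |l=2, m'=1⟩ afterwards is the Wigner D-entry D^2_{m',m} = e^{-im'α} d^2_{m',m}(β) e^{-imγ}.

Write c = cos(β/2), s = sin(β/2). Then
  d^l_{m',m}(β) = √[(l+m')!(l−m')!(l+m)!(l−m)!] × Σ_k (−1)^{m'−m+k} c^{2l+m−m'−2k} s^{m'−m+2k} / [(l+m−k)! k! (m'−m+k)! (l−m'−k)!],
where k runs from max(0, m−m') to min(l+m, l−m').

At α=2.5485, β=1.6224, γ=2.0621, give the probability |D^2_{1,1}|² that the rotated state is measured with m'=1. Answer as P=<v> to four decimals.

P=0.2737

First d^2_{1,1}(β=1.6224), then the phase factors e^{-i(1)α} and e^{-i(1)γ}:
With c≡cos(β/2)=0.688629 and s≡sin(β/2)=0.725114, N=[6·1·6·1]^{1/2}=6.000000
Admissible k: 0..1 (factorial args all ≥0)
  k=0: (−1)^0·6.0000/(6)·0.6886^4·0.7251^0 = +0.224875
  k=1: (−1)^1·6.0000/(2)·0.6886^2·0.7251^2 = -0.748005
d^2_{1,1}(1.6224) = +0.224875 -0.748005 = -0.523130
|D^2_{1,1}|² = |d^2_{1,1}(β)|² = (-0.523130)² = 0.273665 (the z-rotation phases have unit modulus)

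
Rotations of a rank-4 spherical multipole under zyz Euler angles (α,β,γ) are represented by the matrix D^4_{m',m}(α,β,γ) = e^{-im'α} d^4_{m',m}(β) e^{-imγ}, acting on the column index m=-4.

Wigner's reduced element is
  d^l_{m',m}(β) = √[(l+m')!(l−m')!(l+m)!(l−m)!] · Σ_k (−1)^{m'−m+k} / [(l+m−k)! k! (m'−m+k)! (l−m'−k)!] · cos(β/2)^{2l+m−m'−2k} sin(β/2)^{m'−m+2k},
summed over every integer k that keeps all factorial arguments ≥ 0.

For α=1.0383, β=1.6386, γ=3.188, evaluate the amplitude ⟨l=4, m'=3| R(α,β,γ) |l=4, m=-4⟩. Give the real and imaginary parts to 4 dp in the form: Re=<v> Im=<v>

First d^4_{3,-4}(β=1.6386), then the phase factors e^{-i(3)α} and e^{-i(-4)γ}:
With c≡cos(β/2)=0.682733 and s≡sin(β/2)=0.730668, N=[5040·1·1·40320]^{1/2}=14255.272709
The bounds max(0,m−m')=0 and min(l+m,l−m')=0 give 1 term
  k=0: (−1)^7·14255.2727/(5040)·0.6827^1·0.7307^7 = -0.214702
d^4_{3,-4}(1.6386) = -0.214702
Attach z-rotation phases: D = e^{-i(3)(1.0383)}·(-0.214702)·e^{-i(-4)(3.188)} = +0.209881+0.045244i

Re=0.2099 Im=0.0452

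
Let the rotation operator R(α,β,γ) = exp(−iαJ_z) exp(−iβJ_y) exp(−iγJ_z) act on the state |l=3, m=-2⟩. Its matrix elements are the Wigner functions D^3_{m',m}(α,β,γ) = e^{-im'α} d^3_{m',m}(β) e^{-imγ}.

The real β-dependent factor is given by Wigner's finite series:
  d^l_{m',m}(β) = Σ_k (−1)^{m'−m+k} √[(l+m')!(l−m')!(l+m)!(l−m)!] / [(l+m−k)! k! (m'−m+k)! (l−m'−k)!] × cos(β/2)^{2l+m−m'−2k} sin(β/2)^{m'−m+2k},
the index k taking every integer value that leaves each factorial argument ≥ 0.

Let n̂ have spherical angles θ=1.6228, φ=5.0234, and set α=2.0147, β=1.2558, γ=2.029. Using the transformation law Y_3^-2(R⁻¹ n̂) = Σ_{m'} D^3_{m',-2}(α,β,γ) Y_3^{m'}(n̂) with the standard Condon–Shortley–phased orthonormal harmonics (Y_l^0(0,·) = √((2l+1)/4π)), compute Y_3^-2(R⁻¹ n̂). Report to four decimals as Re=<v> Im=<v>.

Need the full column D^3_{m',-2} for m'=−3..3 at α=2.0147, β=1.2558, γ=2.029.
cos(β/2)=0.809263, sin(β/2)=0.587447
d^3_{-3,-2}: single k=1 term ⇒ +0.499450;  D = -0.389199-0.313010i
d^3_{-2,-2}: k∈[0..1] ⇒ +0.280891 -0.740057 = -0.459166;  D = +0.106207-0.446714i
d^3_{-1,-2}: k∈[0..1] ⇒ -0.644788 +0.679523 = +0.034735;  D = +0.033969-0.007257i
d^3_{0,-2}: k∈[0..1] ⇒ +0.810692 -0.427183 = +0.383510;  D = -0.233433-0.304284i
d^3_{1,-2}: k∈[0..1] ⇒ -0.679523 +0.179032 = -0.500491;  D = +0.227782-0.445653i
d^3_{2,-2}: k∈[0..1] ⇒ +0.389963 -0.041097 = +0.348866;  D = +0.348723+0.009976i
d^3_{3,-2}: single k=0 term ⇒ -0.138678;  D = +0.055952+0.126889i
Y_3^{m'}(θ=1.6228,φ=5.0234) and Σ D·Y over m':
  (-0.3892-0.3130i)·(-0.3339-0.2474i)  (+0.1062-0.4467i)·(+0.0431-0.0309i)  (+0.0340-0.0073i)·(-0.0974-0.3031i)  (-0.2334-0.3043i)·(+0.0579+0.0000i)  (+0.2278-0.4457i)·(+0.0974-0.3031i)  (+0.3487+0.0100i)·(+0.0431+0.0309i)  (+0.0560+0.1269i)·(+0.3339-0.2474i)
Y_3^-2(R⁻¹ n̂) = -0.023864+0.078311i

Re=-0.0239 Im=0.0783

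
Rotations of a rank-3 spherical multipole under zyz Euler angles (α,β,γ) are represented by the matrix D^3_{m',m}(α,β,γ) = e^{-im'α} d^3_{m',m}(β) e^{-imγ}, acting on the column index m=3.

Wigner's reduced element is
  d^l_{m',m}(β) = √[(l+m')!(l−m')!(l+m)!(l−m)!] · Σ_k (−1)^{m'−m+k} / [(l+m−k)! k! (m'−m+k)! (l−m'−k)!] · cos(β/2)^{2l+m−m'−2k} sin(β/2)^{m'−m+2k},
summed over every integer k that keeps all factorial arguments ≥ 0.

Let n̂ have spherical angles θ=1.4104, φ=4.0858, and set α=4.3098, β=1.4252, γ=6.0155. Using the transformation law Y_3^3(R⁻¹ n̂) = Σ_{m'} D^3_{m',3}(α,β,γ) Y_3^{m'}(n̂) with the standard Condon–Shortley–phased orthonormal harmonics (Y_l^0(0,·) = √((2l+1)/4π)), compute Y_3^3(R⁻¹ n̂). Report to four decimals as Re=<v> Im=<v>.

Need the full column D^3_{m',3} for m'=−3..3 at α=4.3098, β=1.4252, γ=6.0155.
cos(β/2)=0.756665, sin(β/2)=0.653803
d^3_{-3,3}: single k=6 term ⇒ +0.078106;  D = +0.030754+0.071796i
d^3_{-2,3}: single k=5 term ⇒ +0.221419;  D = -0.221418+0.000470i
d^3_{-1,3}: single k=4 term ⇒ +0.405173;  D = +0.157956-0.373116i
d^3_{0,3}: single k=3 term ⇒ +0.541460;  D = +0.376050+0.389571i
d^3_{1,3}: single k=2 term ⇒ +0.542692;  D = -0.506912+0.193790i
d^3_{2,3}: single k=1 term ⇒ +0.397228;  D = +0.014868-0.396949i
d^3_{3,3}: single k=0 term ⇒ +0.187681;  D = +0.169803+0.079945i
Y_3^{m'}(θ=1.4104,φ=4.0858) and Σ D·Y over m':
  (+0.0308+0.0718i)·(+0.3824+0.1220i)  (-0.2214+0.0005i)·(-0.0497-0.1511i)  (+0.1580-0.3731i)·(+0.1632-0.2255i)  (+0.3761+0.3896i)·(-0.1712+0.0000i)  (-0.5069+0.1938i)·(-0.1632-0.2255i)  (+0.0149-0.3969i)·(-0.0497+0.1511i)  (+0.1698+0.0799i)·(-0.3824+0.1220i)
Y_3^3(R⁻¹ n̂) = +0.002332-0.003785i

Re=0.0023 Im=-0.0038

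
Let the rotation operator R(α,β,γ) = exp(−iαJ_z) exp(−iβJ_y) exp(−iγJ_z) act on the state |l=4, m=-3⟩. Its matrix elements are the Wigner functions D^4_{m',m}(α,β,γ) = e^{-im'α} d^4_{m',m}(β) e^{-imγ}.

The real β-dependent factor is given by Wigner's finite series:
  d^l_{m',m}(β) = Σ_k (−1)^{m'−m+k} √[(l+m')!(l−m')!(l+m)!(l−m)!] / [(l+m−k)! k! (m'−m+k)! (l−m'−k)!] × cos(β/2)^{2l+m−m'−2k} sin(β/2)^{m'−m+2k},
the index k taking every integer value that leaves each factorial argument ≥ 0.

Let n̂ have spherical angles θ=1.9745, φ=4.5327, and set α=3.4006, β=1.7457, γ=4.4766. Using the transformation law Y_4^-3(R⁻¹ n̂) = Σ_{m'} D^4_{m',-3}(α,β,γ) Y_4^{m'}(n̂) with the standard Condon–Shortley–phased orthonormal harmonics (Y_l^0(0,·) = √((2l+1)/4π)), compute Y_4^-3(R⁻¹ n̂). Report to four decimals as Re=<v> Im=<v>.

Need the full column D^4_{m',-3} for m'=−4..4 at α=3.4006, β=1.7457, γ=4.4766.
cos(β/2)=0.642646, sin(β/2)=0.766164
d^4_{-4,-3}: single k=1 term ⇒ +0.098100;  D = -0.031664+0.092849i
d^4_{-3,-3}: k∈[0..1] ⇒ +0.029092 -0.289448 = -0.260356;  D = -0.018120+0.259725i
d^4_{-2,-3}: k∈[0..1] ⇒ -0.129774 +0.553360 = +0.423586;  D = +0.079729+0.416015i
d^4_{-1,-3}: k∈[0..1] ⇒ +0.328203 -0.777484 = -0.449281;  D = +0.194758+0.404873i
d^4_{0,-3}: k∈[0..1] ⇒ -0.583292 +0.829060 = +0.245768;  D = +0.159709+0.186802i
d^4_{1,-3}: k∈[0..1] ⇒ +0.777484 -0.663044 = +0.114439;  D = -0.094164-0.065034i
d^4_{2,-3}: k∈[0..1] ⇒ -0.786516 +0.372637 = -0.413879;  D = -0.389433-0.140134i
d^4_{3,-3}: k∈[0..1] ⇒ +0.584750 -0.118733 = +0.466017;  D = -0.464278-0.040217i
d^4_{4,-3}: single k=0 term ⇒ -0.281687;  D = -0.277502+0.048378i
Y_4^{m'}(θ=1.9745,φ=4.5327) and Σ D·Y over m':
  (-0.0317+0.0928i)·(+0.2382+0.2084i)  (-0.0181+0.2597i)·(-0.1963+0.3282i)  (+0.0797+0.4160i)·(-0.0212-0.0080i)  (+0.1948+0.4049i)·(-0.0586+0.3228i)  (+0.1597+0.1868i)·(-0.0842+0.0000i)  (-0.0942-0.0650i)·(+0.0586+0.3228i)  (-0.3894-0.1401i)·(-0.0212+0.0080i)  (-0.4643-0.0402i)·(+0.1963+0.3282i)  (-0.2775+0.0484i)·(+0.2382-0.2084i)
Y_4^-3(R⁻¹ n̂) = -0.371604-0.152723i

Re=-0.3716 Im=-0.1527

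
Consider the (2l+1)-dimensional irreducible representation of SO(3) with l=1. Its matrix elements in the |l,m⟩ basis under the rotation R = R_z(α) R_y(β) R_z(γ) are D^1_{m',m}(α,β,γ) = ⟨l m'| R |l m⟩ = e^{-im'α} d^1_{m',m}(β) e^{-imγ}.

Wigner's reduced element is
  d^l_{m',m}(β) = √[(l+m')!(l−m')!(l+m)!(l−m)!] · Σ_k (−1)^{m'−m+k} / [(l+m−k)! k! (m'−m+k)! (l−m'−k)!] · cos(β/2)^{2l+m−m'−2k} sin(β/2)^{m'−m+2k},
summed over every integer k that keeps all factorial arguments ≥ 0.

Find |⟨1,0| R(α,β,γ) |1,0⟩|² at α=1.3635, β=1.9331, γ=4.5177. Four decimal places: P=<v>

D^1_{0,0}(1.3635,1.9331,4.5177) = e^{-i·0·1.3635}·d^1_{0,0}(1.9331)·e^{-i·0·4.5177}. Compute d first:
c=cos(1.9331/2)=0.568142, s=sin(1.9331/2)=0.822931; N=√[1·1·1·1]=1.000000
k: max(0,(0)−(0))=0 … min(1+(0),1−(0))=1
  k=0: (−1)^0·1.0000/(1)·0.5681^2·0.8229^0 = +0.322785
  k=1: (−1)^1·1.0000/(1)·0.5681^0·0.8229^2 = -0.677215
d^1_{0,0}(1.9331) = +0.322785 -0.677215 = -0.354429
|D^1_{0,0}|² = |d^1_{0,0}(β)|² = (-0.354429)² = 0.125620 (the z-rotation phases have unit modulus)

P=0.1256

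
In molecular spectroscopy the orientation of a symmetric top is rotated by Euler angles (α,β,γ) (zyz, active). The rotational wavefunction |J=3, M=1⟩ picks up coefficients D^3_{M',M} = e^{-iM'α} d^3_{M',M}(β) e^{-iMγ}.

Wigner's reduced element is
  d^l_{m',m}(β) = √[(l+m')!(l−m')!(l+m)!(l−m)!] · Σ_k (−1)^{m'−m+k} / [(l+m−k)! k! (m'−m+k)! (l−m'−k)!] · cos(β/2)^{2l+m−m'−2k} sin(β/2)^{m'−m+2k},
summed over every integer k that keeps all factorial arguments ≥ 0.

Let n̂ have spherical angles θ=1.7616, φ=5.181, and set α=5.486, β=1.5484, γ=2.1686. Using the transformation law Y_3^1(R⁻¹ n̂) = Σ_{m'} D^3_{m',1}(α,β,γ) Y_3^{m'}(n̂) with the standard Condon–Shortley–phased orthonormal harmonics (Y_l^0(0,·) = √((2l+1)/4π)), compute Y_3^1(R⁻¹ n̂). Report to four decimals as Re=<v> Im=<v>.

Need the full column D^3_{m',1} for m'=−3..3 at α=5.486, β=1.5484, γ=2.1686.
cos(β/2)=0.714981, sin(β/2)=0.699144
d^3_{-3,1}: single k=4 term ⇒ +0.473044;  D = -0.071735+0.467573i
d^3_{-2,1}: k∈[3..4] ⇒ +0.789975 -0.377684 = +0.412291;  D = -0.335224+0.240018i
d^3_{-1,1}: k∈[2..4] ⇒ +0.766411 -0.977115 +0.116789 = -0.093915;  D = +0.092468+0.016426i
d^3_{0,1}: k∈[1..3] ⇒ +0.452511 -1.298061 +0.413732 = -0.431819;  D = +0.243040+0.356930i
d^3_{1,1}: k∈[0..2] ⇒ +0.133587 -1.021882 +0.732836 = -0.155458;  D = -0.030790+0.152378i
d^3_{2,1}: k∈[0..1] ⇒ -0.413084 +0.789975 = +0.376891;  D = +0.316442-0.204723i
d^3_{3,1}: single k=0 term ⇒ +0.494716;  D = +0.482471+0.109388i
Y_3^{m'}(θ=1.7616,φ=5.181) and Σ D·Y over m':
  (-0.0717+0.4676i)·(-0.3896-0.0649i)  (-0.3352+0.2400i)·(+0.1106-0.1506i)  (+0.0925+0.0164i)·(-0.1175-0.2322i)  (+0.2430+0.3569i)·(+0.1996+0.0000i)  (-0.0308+0.1524i)·(+0.1175-0.2322i)  (+0.3164-0.2047i)·(+0.1106+0.1506i)  (+0.4825+0.1094i)·(+0.3896-0.0649i)
Y_3^1(R⁻¹ n̂) = +0.391420+0.008762i

Re=0.3914 Im=0.0088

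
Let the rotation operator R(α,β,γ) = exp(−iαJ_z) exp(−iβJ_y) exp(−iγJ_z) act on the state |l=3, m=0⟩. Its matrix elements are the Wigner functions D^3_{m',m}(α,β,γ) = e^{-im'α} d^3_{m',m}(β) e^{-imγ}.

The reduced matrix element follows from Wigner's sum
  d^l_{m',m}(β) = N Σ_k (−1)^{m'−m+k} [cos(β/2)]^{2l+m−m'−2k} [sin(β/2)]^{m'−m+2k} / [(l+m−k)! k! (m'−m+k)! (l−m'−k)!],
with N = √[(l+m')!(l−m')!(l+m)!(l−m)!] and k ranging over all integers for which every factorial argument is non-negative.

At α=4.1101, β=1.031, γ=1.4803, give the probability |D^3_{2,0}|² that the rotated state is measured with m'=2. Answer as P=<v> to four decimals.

P=0.2682

First d^3_{2,0}(β=1.031), then the phase factors e^{-i(2)α} and e^{-i(0)γ}:
c=cos(1.031/2)=0.870046, s=sin(1.031/2)=0.492970; N=√[120·1·6·6]=65.726707
The bounds max(0,m−m')=0 and min(l+m,l−m')=1 give 2 terms
  k=0: (−1)^2·65.7267/(12)·0.8700^4·0.4930^2 = +0.762730
  k=1: (−1)^3·65.7267/(12)·0.8700^2·0.4930^4 = -0.244865
d^3_{2,0}(1.031) = +0.762730 -0.244865 = +0.517865
|D^3_{2,0}|² = |d^3_{2,0}(β)|² = (+0.517865)² = 0.268184 (the z-rotation phases have unit modulus)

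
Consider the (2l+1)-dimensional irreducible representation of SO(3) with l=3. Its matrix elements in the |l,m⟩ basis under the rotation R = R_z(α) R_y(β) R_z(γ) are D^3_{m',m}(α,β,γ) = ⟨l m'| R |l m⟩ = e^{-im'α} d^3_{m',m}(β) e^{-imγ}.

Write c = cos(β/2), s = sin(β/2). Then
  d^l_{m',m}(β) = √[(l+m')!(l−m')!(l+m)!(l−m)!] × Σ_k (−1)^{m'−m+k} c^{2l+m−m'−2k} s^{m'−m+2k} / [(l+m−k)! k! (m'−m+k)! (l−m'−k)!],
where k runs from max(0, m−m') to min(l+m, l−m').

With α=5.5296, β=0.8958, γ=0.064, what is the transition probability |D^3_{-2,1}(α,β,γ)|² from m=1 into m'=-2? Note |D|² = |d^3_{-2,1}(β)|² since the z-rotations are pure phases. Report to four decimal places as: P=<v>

P=0.1107

D^3_{-2,1}(5.5296,0.8958,0.064) = e^{-i·-2·5.5296}·d^3_{-2,1}(0.8958)·e^{-i·1·0.064}. Compute d first:
Half-angle: c=0.901359, s=0.433074. N=√(1·120·24·2)=75.894664
k: max(0,(1)−(-2))=3 … min(3+(1),3−(-2))=4
  k=3: (−1)^0·75.8947/(12)·0.9014^3·0.4331^3 = +0.376191
  k=4: (−1)^1·75.8947/(24)·0.9014^1·0.4331^5 = -0.043422
d^3_{-2,1}(0.8958) = +0.376191 -0.043422 = +0.332769
|D^3_{-2,1}|² = |d^3_{-2,1}(β)|² = (+0.332769)² = 0.110735 (the z-rotation phases have unit modulus)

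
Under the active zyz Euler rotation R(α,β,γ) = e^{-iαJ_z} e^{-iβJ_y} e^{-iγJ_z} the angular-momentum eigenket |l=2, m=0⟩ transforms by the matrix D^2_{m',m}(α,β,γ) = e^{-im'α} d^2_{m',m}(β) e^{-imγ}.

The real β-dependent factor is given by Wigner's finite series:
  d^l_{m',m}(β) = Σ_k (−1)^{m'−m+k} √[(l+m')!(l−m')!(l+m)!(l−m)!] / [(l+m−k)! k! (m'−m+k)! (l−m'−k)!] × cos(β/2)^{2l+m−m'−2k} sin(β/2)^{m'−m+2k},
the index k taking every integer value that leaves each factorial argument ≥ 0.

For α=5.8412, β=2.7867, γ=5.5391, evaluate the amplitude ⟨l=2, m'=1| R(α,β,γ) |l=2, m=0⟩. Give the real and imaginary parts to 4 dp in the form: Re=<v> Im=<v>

D^2_{1,0}(5.8412,2.7867,5.5391) = e^{-i·1·5.8412}·d^2_{1,0}(2.7867)·e^{-i·0·5.5391}. Compute d first:
Half-angle: c=0.176517, s=0.984298. N=√(6·1·2·2)=4.898979
Admissible k: 0..1 (factorial args all ≥0)
  k=0: (−1)^1·4.8990/(2)·0.1765^3·0.9843^1 = -0.013260
  k=1: (−1)^2·4.8990/(2)·0.1765^1·0.9843^3 = +0.412326
d^2_{1,0}(2.7867) = -0.013260 +0.412326 = +0.399065
D = (+0.903904+0.427735i)·(+0.399065)·(+1.000000+0.000000i) = +0.360717+0.170694i

Re=0.3607 Im=0.1707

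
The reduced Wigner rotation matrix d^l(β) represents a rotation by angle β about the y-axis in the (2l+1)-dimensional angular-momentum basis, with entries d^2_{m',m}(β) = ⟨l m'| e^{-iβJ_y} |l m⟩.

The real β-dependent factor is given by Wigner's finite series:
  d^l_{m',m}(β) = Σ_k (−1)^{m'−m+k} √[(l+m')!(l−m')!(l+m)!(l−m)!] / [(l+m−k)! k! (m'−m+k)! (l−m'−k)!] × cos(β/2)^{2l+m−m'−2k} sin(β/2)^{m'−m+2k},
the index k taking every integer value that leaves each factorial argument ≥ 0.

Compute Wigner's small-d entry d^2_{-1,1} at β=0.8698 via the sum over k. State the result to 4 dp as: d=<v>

d=0.4065

d^2_{-1,1}(β=0.8698) via Wigner's sum:
Half-angle: c=0.906912, s=0.421320. N=√(1·6·6·1)=6.000000
Admissible k: 2..3 (factorial args all ≥0)
  k=2: (−1)^0·6.0000/(2)·0.9069^2·0.4213^2 = +0.438001
  k=3: (−1)^1·6.0000/(6)·0.9069^0·0.4213^4 = -0.031510
d^2_{-1,1}(0.8698) = +0.438001 -0.031510 = +0.406491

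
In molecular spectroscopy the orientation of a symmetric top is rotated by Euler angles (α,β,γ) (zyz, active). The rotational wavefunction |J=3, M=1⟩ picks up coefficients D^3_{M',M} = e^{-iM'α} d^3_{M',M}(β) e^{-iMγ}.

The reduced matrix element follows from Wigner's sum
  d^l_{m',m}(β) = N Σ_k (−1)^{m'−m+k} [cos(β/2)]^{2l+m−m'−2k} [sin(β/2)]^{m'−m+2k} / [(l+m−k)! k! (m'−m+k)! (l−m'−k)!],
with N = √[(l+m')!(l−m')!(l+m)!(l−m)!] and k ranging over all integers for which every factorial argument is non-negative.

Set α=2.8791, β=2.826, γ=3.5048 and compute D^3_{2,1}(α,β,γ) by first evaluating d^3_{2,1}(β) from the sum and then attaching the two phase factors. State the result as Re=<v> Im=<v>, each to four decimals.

D^3_{2,1}(2.8791,2.826,3.5048) = e^{-i·2·2.8791}·d^3_{2,1}(2.826)·e^{-i·1·3.5048}. Compute d first:
c=cos(2.826/2)=0.157142, s=sin(2.826/2)=0.987576; N=√[120·1·24·2]=75.894664
The bounds max(0,m−m')=0 and min(l+m,l−m')=1 give 2 terms
  k=0: (−1)^1·75.8947/(24)·0.1571^5·0.9876^1 = -0.000299
  k=1: (−1)^2·75.8947/(12)·0.1571^3·0.9876^3 = +0.023639
d^3_{2,1}(2.826) = -0.000299 +0.023639 = +0.023339
Attach z-rotation phases: D = e^{-i(2)(2.8791)}·(+0.023339)·e^{-i(1)(3.5048)} = -0.023035-0.003759i

Re=-0.0230 Im=-0.0038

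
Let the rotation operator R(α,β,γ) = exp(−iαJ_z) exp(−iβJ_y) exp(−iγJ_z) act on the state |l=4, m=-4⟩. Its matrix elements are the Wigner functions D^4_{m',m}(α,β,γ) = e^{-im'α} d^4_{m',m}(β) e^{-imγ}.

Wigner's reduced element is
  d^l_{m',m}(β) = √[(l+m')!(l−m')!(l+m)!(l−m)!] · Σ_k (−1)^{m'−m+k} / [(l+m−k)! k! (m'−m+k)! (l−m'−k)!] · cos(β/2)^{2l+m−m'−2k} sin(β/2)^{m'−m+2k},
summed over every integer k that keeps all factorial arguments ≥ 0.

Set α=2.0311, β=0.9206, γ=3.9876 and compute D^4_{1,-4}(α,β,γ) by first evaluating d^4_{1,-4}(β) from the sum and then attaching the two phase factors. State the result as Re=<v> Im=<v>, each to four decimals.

D^4_{1,-4}(2.0311,0.9206,3.9876) = e^{-i·1·2.0311}·d^4_{1,-4}(0.9206)·e^{-i·-4·3.9876}. Compute d first:
With c≡cos(β/2)=0.895919 and s≡sin(β/2)=0.444217, N=[120·6·1·40320]^{1/2}=5387.986637
k: max(0,(-4)−(1))=0 … min(4+(-4),4−(1))=0
  k=0: (−1)^5·5387.9866/(720)·0.8959^3·0.4442^5 = -0.093084
d^4_{1,-4}(0.9206) = -0.093084
D = (-0.444220-0.895918i)·(-0.093084)·(-0.970756-0.240069i) = -0.020120-0.090884i

Re=-0.0201 Im=-0.0909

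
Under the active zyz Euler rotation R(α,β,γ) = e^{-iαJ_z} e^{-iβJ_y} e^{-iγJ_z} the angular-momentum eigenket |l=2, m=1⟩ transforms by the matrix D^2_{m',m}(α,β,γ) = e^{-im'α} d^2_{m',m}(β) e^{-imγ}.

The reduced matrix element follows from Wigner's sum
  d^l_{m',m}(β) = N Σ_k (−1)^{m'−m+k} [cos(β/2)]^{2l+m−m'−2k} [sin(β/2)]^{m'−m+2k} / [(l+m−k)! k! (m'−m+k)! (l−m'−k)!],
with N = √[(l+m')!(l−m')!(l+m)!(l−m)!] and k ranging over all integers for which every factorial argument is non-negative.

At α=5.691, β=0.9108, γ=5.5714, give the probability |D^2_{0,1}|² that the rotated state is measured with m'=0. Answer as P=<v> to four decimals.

P=0.3519

Split into d^2_{0,1}(β=0.9108) × two z-phases.
With c≡cos(β/2)=0.898085 and s≡sin(β/2)=0.439822, N=[2·2·6·1]^{1/2}=4.898979
k∈{1,2} keeps every argument non-negative
  k=1: (−1)^0·4.8990/(2)·0.8981^3·0.4398^1 = +0.780378
  k=2: (−1)^1·4.8990/(2)·0.8981^1·0.4398^3 = -0.187164
d^2_{0,1}(0.9108) = +0.780378 -0.187164 = +0.593213
|D^2_{0,1}|² = |d^2_{0,1}(β)|² = (+0.593213)² = 0.351902 (the z-rotation phases have unit modulus)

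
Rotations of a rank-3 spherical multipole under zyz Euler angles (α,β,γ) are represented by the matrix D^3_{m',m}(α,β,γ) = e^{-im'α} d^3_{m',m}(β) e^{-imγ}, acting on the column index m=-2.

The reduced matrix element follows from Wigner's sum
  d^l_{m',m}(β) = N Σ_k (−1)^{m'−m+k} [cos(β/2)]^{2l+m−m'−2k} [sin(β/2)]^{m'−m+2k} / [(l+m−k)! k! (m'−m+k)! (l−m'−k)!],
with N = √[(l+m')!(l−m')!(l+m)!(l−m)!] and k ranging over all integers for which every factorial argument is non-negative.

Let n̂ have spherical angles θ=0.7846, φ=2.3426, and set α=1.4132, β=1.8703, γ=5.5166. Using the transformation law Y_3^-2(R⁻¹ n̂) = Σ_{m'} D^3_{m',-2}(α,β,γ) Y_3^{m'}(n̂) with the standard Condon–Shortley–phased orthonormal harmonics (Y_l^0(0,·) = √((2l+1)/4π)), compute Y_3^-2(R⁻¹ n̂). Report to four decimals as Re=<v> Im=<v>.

Need the full column D^3_{m',-2} for m'=−3..3 at α=1.4132, β=1.8703, γ=5.5166.
cos(β/2)=0.593698, sin(β/2)=0.804688
d^3_{-3,-2}: single k=1 term ⇒ +0.145389;  D = -0.131839+0.061290i
d^3_{-2,-2}: k∈[0..1] ⇒ +0.043792 -0.402241 = -0.358450;  D = -0.098221-0.344730i
d^3_{-1,-2}: k∈[0..1] ⇒ -0.187696 +0.689619 = +0.501923;  D = +0.498315-0.060072i
d^3_{0,-2}: k∈[0..1] ⇒ +0.440633 -0.809472 = -0.368839;  D = -0.013875+0.368578i
d^3_{1,-2}: k∈[0..1] ⇒ -0.689619 +0.633437 = -0.056182;  D = +0.055114+0.010898i
d^3_{2,-2}: k∈[0..1] ⇒ +0.738943 -0.271497 = +0.467446;  D = -0.161523+0.438653i
d^3_{3,-2}: single k=0 term ⇒ -0.490658;  D = -0.428120-0.239706i
Y_3^{m'}(θ=0.7846,φ=2.3426) and Σ D·Y over m':
  (-0.1318+0.0613i)·(+0.1082-0.0997i)  (-0.0982-0.3447i)·(-0.0098+0.3609i)  (+0.4983-0.0601i)·(-0.2395-0.2461i)  (-0.0139+0.3686i)·(-0.1310+0.0000i)  (+0.0551+0.0109i)·(+0.2395-0.2461i)  (-0.1615+0.4387i)·(-0.0098-0.3609i)  (-0.4281-0.2397i)·(-0.1082-0.0997i)
Y_3^-2(R⁻¹ n̂) = +0.183107-0.057150i

Re=0.1831 Im=-0.0571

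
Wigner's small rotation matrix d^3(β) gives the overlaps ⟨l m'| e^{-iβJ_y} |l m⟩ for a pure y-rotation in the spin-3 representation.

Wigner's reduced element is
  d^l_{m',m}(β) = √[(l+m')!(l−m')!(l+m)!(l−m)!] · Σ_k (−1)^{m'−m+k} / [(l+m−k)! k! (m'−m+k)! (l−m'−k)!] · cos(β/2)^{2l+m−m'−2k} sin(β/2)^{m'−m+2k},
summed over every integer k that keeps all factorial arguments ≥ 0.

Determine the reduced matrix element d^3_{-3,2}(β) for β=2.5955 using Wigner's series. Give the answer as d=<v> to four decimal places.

d=0.5469

d^3_{-3,2}(β=2.5955) via Wigner's sum:
c=cos(2.5955/2)=0.269666, s=sin(2.5955/2)=0.962954; N=√[1·720·120·1]=293.938769
k∈{5} keeps every argument non-negative
  k=5: (−1)^0·293.9388/(120)·0.2697^1·0.9630^5 = +0.546927
d^3_{-3,2}(2.5955) = +0.546927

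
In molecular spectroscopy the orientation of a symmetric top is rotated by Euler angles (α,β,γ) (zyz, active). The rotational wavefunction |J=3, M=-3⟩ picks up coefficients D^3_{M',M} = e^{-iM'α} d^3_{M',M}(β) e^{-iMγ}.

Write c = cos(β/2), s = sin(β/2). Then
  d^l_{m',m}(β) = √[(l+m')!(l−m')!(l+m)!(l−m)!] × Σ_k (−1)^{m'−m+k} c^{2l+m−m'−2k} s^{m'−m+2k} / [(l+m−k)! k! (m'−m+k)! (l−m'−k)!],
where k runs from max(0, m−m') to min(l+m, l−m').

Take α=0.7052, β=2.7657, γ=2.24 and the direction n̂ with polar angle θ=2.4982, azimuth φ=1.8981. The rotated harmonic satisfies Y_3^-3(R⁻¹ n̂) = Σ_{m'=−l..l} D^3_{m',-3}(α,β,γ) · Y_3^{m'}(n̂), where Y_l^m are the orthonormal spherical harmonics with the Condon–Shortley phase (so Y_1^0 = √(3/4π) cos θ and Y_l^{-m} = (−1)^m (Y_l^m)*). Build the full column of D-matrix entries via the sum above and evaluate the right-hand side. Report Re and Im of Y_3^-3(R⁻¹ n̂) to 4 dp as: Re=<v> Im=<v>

Re=-0.0590 Im=0.0463

Need the full column D^3_{m',-3} for m'=−3..3 at α=0.7052, β=2.7657, γ=2.24.
cos(β/2)=0.186842, sin(β/2)=0.982390
d^3_{-3,-3}: single k=0 term ⇒ +0.000043;  D = -0.000035+0.000024i
d^3_{-2,-3}: single k=0 term ⇒ -0.000548;  D = +0.000150-0.000527i
d^3_{-1,-3}: single k=0 term ⇒ +0.004555;  D = +0.001894+0.004143i
d^3_{0,-3}: single k=0 term ⇒ -0.027656;  D = -0.025059-0.011700i
d^3_{1,-3}: single k=0 term ⇒ +0.125930;  D = +0.121422-0.033393i
d^3_{2,-3}: single k=0 term ⇒ -0.418764;  D = -0.235487+0.346279i
d^3_{3,-3}: single k=0 term ⇒ +0.898884;  D = -0.096881-0.893648i
Y_3^{m'}(θ=2.4982,φ=1.8981) and Σ D·Y over m':
  (-0.0000+0.0000i)·(+0.0749+0.0500i)  (+0.0001-0.0005i)·(+0.2334-0.1792i)  (+0.0019+0.0041i)·(-0.1372-0.4040i)  (-0.0251-0.0117i)·(-0.0599+0.0000i)  (+0.1214-0.0334i)·(+0.1372-0.4040i)  (-0.2355+0.3463i)·(+0.2334+0.1792i)  (-0.0969-0.8936i)·(-0.0749+0.0500i)
Y_3^-3(R⁻¹ n̂) = -0.059029+0.046323i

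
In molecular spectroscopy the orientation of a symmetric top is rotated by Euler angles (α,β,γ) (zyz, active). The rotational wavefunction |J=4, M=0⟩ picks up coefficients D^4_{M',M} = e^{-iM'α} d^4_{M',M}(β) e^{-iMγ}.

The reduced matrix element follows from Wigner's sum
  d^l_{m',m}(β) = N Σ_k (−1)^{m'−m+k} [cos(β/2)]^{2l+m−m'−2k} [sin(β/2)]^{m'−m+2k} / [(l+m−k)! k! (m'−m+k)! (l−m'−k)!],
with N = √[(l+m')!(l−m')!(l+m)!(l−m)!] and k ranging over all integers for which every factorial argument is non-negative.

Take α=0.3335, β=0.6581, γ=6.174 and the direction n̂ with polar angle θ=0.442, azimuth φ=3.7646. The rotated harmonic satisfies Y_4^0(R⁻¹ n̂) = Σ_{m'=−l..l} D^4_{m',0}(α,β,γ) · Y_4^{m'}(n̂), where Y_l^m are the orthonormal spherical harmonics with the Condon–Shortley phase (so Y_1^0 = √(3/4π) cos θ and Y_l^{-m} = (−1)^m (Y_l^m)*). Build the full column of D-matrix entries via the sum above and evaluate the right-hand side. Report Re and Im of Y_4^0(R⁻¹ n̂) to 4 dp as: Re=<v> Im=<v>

Need the full column D^4_{m',0} for m'=−4..4 at α=0.3335, β=0.6581, γ=6.174.
cos(β/2)=0.946350, sin(β/2)=0.323144
d^4_{-4,0}: single k=4 term ⇒ +0.073171;  D = +0.017165+0.071129i
d^4_{-3,0}: k∈[3..4] ⇒ +0.303048 -0.035335 = +0.267713;  D = +0.144533+0.225345i
d^4_{-2,0}: k∈[2..4] ⇒ +0.711580 -0.221249 +0.009674 = +0.500005;  D = +0.392844+0.309319i
d^4_{-1,0}: k∈[1..4] ⇒ +0.982365 -0.687248 +0.080131 -0.001557 = +0.373692;  D = +0.353102+0.122329i
d^4_{0,0}: k∈[0..4] ⇒ +0.643300 -1.200114 +0.314843 -0.016316 +0.000119 = -0.258168;  D = -0.258168+0.000000i
d^4_{1,0}: k∈[0..3] ⇒ -0.982365 +0.687248 -0.080131 +0.001557 = -0.373692;  D = -0.353102+0.122329i
d^4_{2,0}: k∈[0..2] ⇒ +0.711580 -0.221249 +0.009674 = +0.500005;  D = +0.392844-0.309319i
d^4_{3,0}: k∈[0..1] ⇒ -0.303048 +0.035335 = -0.267713;  D = -0.144533+0.225345i
d^4_{4,0}: single k=0 term ⇒ +0.073171;  D = +0.017165-0.071129i
Y_4^{m'}(θ=0.442,φ=3.7646) and Σ D·Y over m':
  (+0.0172+0.0711i)·(-0.0118-0.0090i)  (+0.1445+0.2253i)·(+0.0260+0.0846i)  (+0.3928+0.3093i)·(+0.0922-0.2737i)  (+0.3531+0.1223i)·(-0.4039+0.2902i)  (-0.2582+0.0000i)·(+0.1960+0.0000i)  (-0.3531+0.1223i)·(+0.4039+0.2902i)  (+0.3928-0.3093i)·(+0.0922+0.2737i)  (-0.1445+0.2253i)·(-0.0260+0.0846i)  (+0.0172-0.0711i)·(-0.0118+0.0090i)
Y_4^0(R⁻¹ n̂) = -0.194858-0.000000i

Re=-0.1949 Im=0.0000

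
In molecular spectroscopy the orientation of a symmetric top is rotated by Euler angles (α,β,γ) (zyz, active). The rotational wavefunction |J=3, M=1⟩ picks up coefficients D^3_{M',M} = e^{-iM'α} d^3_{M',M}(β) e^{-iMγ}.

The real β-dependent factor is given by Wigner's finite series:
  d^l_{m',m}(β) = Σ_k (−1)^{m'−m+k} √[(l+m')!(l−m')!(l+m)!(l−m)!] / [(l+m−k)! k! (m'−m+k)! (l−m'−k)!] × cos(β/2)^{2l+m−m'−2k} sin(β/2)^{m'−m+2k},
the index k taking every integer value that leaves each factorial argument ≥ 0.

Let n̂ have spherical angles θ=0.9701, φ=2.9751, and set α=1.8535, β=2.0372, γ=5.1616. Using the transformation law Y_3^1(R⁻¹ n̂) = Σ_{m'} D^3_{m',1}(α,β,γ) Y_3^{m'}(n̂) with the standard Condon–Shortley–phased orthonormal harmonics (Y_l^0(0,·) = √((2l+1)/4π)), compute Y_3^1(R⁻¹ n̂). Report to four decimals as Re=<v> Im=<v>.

Re=-0.3031 Im=-0.0876

Need the full column D^3_{m',1} for m'=−3..3 at α=1.8535, β=2.0372, γ=5.1616.
cos(β/2)=0.524558, sin(β/2)=0.851374
d^3_{-3,1}: single k=4 term ⇒ +0.559907;  D = +0.515948+0.217471i
d^3_{-2,1}: k∈[3..4] ⇒ +0.563344 -0.741988 = -0.178645;  D = -0.020711+0.177440i
d^3_{-1,1}: k∈[2..4] ⇒ +0.329282 -1.156539 +0.380824 = -0.446433;  D = +0.440259-0.073991i
d^3_{0,1}: k∈[1..3] ⇒ +0.117133 -0.925668 +0.812807 = +0.004273;  D = +0.001855+0.003849i
d^3_{1,1}: k∈[0..2] ⇒ +0.020834 -0.439043 +0.867404 = +0.449195;  D = +0.334154-0.300195i
d^3_{2,1}: k∈[0..1] ⇒ -0.106928 +0.563344 = +0.456416;  D = -0.387625-0.240962i
d^3_{3,1}: single k=0 term ⇒ +0.212551;  D = -0.057405+0.204652i
Y_3^{m'}(θ=0.9701,φ=2.9751) and Σ D·Y over m':
  (+0.5159+0.2175i)·(-0.2056-0.1122i)  (-0.0207+0.1774i)·(+0.3715+0.1285i)  (+0.4403-0.0740i)·(-0.1571-0.0264i)  (+0.0019+0.0038i)·(-0.2959+0.0000i)  (+0.3342-0.3002i)·(+0.1571-0.0264i)  (-0.3876-0.2410i)·(+0.3715-0.1285i)  (-0.0574+0.2047i)·(+0.2056-0.1122i)
Y_3^1(R⁻¹ n̂) = -0.303084-0.087636i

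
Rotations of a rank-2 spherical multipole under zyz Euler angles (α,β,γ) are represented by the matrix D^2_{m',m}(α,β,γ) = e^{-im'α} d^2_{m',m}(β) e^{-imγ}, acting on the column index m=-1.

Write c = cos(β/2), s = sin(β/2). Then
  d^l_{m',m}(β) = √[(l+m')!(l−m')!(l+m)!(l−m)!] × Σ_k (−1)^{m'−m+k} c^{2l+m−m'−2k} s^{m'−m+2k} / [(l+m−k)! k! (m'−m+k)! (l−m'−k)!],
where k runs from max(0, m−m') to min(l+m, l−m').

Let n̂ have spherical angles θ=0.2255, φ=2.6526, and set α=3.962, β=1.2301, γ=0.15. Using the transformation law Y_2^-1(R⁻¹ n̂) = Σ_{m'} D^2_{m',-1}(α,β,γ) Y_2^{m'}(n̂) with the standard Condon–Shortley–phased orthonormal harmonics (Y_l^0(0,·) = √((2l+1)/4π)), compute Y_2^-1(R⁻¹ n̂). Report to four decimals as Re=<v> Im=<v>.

Need the full column D^2_{m',-1} for m'=−2..2 at α=3.962, β=1.2301, γ=0.15.
cos(β/2)=0.816745, sin(β/2)=0.576999
d^2_{-2,-1}: single k=1 term ⇒ +0.628730;  D = -0.137219+0.613573i
d^2_{-1,-1}: k∈[0..1] ⇒ +0.444985 -0.666261 = -0.221276;  D = +0.125013+0.182579i
d^2_{0,-1}: k∈[0..1] ⇒ -0.770034 +0.384315 = -0.385718;  D = -0.381387-0.057641i
d^2_{1,-1}: k∈[0..1] ⇒ +0.666261 -0.110841 = +0.555420;  D = -0.435210+0.345085i
d^2_{2,-1}: single k=0 term ⇒ -0.313792;  D = -0.025071+0.312789i
Y_2^{m'}(θ=0.2255,φ=2.6526) and Σ D·Y over m':
  (-0.1372+0.6136i)·(+0.0108+0.0160i)  (+0.1250+0.1826i)·(-0.1486-0.0791i)  (-0.3814-0.0576i)·(+0.5835+0.0000i)  (-0.4352+0.3451i)·(+0.1486-0.0791i)  (-0.0251+0.3128i)·(+0.0108-0.0160i)
Y_2^-1(R⁻¹ n̂) = -0.270636+0.023252i

Re=-0.2706 Im=0.0233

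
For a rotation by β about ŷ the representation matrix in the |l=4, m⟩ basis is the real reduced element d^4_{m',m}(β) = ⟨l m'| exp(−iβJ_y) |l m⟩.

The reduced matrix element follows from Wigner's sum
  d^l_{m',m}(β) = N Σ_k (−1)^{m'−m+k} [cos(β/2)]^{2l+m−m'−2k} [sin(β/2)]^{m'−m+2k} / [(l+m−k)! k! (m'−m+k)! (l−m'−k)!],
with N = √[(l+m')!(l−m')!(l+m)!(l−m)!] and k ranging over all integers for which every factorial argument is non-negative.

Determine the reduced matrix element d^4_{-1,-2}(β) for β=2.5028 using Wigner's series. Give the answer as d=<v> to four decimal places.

d=-0.2835

d^4_{-1,-2}(β=2.5028) via Wigner's sum:
With c≡cos(β/2)=0.313993 and s≡sin(β/2)=0.949425, N=[6·120·2·720]^{1/2}=1018.233765
Admissible k: 0..2 (factorial args all ≥0)
  k=0: (−1)^1·1018.2338/(240)·0.3140^7·0.9494^1 = -0.001212
  k=1: (−1)^2·1018.2338/(48)·0.3140^5·0.9494^3 = +0.055410
  k=2: (−1)^3·1018.2338/(72)·0.3140^3·0.9494^5 = -0.337738
d^4_{-1,-2}(2.5028) = -0.001212 +0.055410 -0.337738 = -0.283540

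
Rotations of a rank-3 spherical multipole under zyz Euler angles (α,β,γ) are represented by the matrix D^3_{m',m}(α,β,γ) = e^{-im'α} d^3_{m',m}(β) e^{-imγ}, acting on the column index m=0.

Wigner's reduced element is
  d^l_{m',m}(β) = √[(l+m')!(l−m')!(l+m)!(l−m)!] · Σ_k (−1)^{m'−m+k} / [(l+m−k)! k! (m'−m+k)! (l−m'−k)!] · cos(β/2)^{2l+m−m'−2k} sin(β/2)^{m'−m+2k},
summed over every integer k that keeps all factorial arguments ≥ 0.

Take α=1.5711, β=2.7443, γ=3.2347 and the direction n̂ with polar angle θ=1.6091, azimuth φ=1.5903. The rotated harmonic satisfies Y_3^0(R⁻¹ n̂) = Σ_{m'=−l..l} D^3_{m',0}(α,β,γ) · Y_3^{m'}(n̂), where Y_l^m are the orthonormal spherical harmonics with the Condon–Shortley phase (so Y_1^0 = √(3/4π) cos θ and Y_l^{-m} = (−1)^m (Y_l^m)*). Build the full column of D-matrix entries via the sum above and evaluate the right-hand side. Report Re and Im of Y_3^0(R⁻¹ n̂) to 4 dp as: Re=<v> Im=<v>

Need the full column D^3_{m',0} for m'=−3..3 at α=1.5711, β=2.7443, γ=3.2347.
cos(β/2)=0.197342, sin(β/2)=0.980335
d^3_{-3,0}: single k=3 term ⇒ +0.032382;  D = +0.000030-0.032382i
d^3_{-2,0}: k∈[2..3] ⇒ +0.007983 -0.197015 = -0.189031;  D = +0.189031+0.000115i
d^3_{-1,0}: k∈[1..3] ⇒ +0.001016 -0.075248 +0.618989 = +0.544757;  D = -0.000165+0.544757i
d^3_{0,0}: k∈[0..3] ⇒ +0.000059 -0.013118 +0.323728 -0.887659 = -0.576989;  D = -0.576989+0.000000i
d^3_{1,0}: k∈[0..2] ⇒ -0.001016 +0.075248 -0.618989 = -0.544757;  D = +0.000165+0.544757i
d^3_{2,0}: k∈[0..1] ⇒ +0.007983 -0.197015 = -0.189031;  D = +0.189031-0.000115i
d^3_{3,0}: single k=0 term ⇒ -0.032382;  D = -0.000030-0.032382i
Y_3^{m'}(θ=1.6091,φ=1.5903) and Σ D·Y over m':
  (+0.0000-0.0324i)·(+0.0243+0.4156i)  (+0.1890+0.0001i)·(+0.0390-0.0015i)  (-0.0002+0.5448i)·(+0.0063+0.3205i)  (-0.5770+0.0000i)·(+0.0428+0.0000i)  (+0.0002+0.5448i)·(-0.0063+0.3205i)  (+0.1890-0.0001i)·(+0.0390+0.0015i)  (-0.0000-0.0324i)·(-0.0243+0.4156i)
Y_3^0(R⁻¹ n̂) = -0.332203-0.000000i

Re=-0.3322 Im=0.0000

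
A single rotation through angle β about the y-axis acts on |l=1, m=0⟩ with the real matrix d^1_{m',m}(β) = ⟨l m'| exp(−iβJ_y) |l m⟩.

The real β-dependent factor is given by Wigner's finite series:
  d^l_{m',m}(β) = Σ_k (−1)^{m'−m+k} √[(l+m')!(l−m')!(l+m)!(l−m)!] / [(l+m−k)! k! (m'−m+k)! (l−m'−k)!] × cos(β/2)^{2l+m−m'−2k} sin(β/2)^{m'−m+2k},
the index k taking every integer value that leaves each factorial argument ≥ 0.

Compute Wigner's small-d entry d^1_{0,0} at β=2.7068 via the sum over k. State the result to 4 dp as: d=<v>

d=-0.9070

d^1_{0,0}(β=2.7068) via Wigner's sum:
c=cos(2.7068/2)=0.215688, s=sin(2.7068/2)=0.976462; N=√[1·1·1·1]=1.000000
The bounds max(0,m−m')=0 and min(l+m,l−m')=1 give 2 terms
  k=0: (−1)^0·1.0000/(1)·0.2157^2·0.9765^0 = +0.046521
  k=1: (−1)^1·1.0000/(1)·0.2157^0·0.9765^2 = -0.953479
d^1_{0,0}(2.7068) = +0.046521 -0.953479 = -0.906957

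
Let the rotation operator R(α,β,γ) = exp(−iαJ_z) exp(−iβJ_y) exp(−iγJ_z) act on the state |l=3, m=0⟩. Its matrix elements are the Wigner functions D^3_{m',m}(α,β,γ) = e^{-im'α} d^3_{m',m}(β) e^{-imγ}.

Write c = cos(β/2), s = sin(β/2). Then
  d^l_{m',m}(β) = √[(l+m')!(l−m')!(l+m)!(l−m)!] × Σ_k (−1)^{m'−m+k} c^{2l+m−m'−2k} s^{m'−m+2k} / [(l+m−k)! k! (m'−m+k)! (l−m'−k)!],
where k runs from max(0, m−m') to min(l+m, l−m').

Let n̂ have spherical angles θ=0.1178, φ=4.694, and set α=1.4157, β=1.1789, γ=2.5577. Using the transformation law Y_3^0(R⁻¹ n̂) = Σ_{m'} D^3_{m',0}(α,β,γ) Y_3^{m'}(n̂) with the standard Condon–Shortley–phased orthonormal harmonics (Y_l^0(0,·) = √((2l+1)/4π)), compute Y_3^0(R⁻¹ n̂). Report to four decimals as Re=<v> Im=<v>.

Re=-0.2667 Im=0.0000

Need the full column D^3_{m',0} for m'=−3..3 at α=1.4157, β=1.1789, γ=2.5577.
cos(β/2)=0.831247, sin(β/2)=0.555904
d^3_{-3,0}: single k=3 term ⇒ +0.441269;  D = -0.197989-0.394359i
d^3_{-2,0}: k∈[2..3] ⇒ +0.808127 -0.361426 = +0.446701;  D = -0.425382+0.136352i
d^3_{-1,0}: k∈[1..3] ⇒ +0.764257 -1.025417 +0.152869 = -0.108291;  D = -0.016728-0.106991i
d^3_{0,0}: k∈[0..3] ⇒ +0.329898 -1.327888 +0.593883 -0.029512 = -0.433619;  D = -0.433619+0.000000i
d^3_{1,0}: k∈[0..2] ⇒ -0.764257 +1.025417 -0.152869 = +0.108291;  D = +0.016728-0.106991i
d^3_{2,0}: k∈[0..1] ⇒ +0.808127 -0.361426 = +0.446701;  D = -0.425382-0.136352i
d^3_{3,0}: single k=0 term ⇒ -0.441269;  D = +0.197989-0.394359i
Y_3^{m'}(θ=0.1178,φ=4.694) and Σ D·Y over m':
  (-0.1980-0.3944i)·(+0.0000-0.0007i)  (-0.4254+0.1364i)·(-0.0140-0.0005i)  (-0.0167-0.1070i)·(-0.0027+0.1493i)  (-0.4336+0.0000i)·(+0.7156+0.0000i)  (+0.0167-0.1070i)·(+0.0027+0.1493i)  (-0.4254-0.1364i)·(-0.0140+0.0005i)  (+0.1980-0.3944i)·(-0.0000-0.0007i)
Y_3^0(R⁻¹ n̂) = -0.266745+0.000000i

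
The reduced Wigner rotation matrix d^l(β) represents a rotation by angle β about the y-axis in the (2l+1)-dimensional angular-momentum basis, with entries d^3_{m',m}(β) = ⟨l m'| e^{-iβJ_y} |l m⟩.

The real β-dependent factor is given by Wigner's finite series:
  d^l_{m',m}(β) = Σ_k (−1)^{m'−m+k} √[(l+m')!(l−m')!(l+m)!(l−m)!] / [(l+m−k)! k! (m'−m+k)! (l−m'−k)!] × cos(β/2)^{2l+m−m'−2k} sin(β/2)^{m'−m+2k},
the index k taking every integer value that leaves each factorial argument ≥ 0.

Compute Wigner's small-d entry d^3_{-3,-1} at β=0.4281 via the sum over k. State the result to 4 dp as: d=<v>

d^3_{-3,-1}(β=0.4281) via Wigner's sum:
With c≡cos(β/2)=0.977179 and s≡sin(β/2)=0.212419, N=[1·720·2·24]^{1/2}=185.903201
k∈{2} keeps every argument non-negative
  k=2: (−1)^0·185.9032/(48)·0.9772^4·0.2124^2 = +0.159342
d^3_{-3,-1}(0.4281) = +0.159342

d=0.1593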